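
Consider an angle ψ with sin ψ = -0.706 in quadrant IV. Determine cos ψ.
cos ψ = √(1 - sin²ψ) = 0.7082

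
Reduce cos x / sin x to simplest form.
cos x / sin x = cot x (using Quotient identity)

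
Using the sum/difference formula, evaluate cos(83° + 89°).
cos(83° + 89°) = cos 83° cos 89° - sin 83° sin 89° = -0.9903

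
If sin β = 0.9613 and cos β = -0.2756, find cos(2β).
cos(2β) = cos²β - sin²β = -0.8481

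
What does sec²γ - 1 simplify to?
sec²γ - 1 = tan²γ (using Pythagorean identity)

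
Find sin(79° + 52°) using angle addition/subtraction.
sin(79° + 52°) = sin 79° cos 52° + cos 79° sin 52° = 0.7547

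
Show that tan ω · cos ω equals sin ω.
LHS = (sin ω/cos ω) · cos ω = sin ω = RHS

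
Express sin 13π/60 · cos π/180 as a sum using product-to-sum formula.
sin 13π/60 cos π/180 = (1/2)[sin(13π/60+π/180) + sin(13π/60-π/180)]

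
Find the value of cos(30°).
cos(30°) = √3/2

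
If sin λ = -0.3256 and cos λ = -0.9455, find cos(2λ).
cos(2λ) = cos²λ - sin²λ = 0.788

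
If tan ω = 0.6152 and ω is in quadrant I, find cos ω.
cos ω = 0.8517 (using tan²ω + 1 = sec²ω)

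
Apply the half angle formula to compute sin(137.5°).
sin(137.5°) = √((1 - cos 275°)/2) = 0.6756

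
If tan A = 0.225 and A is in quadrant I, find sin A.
sin A = 0.2195 (using tan²A + 1 = sec²A)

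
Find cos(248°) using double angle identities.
cos(248°) = cos²124° - sin²124° = -0.3746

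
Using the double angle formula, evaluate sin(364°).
sin(364°) = 2 sin 182° cos 182° = 0.06976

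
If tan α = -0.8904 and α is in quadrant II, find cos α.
cos α = -0.7468 (using tan²α + 1 = sec²α)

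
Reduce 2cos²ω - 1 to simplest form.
2cos²ω - 1 = cos(2ω) (using Double angle)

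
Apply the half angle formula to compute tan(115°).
tan(115°) = sin 230° / (1 + cos 230°) = -2.145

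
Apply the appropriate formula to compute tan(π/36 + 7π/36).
tan(π/36 + 7π/36) = (tan π/36 + tan 7π/36)/(1 - tan π/36 tan 7π/36) = 0.8391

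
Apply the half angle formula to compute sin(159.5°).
sin(159.5°) = √((1 - cos 319°)/2) = 0.3502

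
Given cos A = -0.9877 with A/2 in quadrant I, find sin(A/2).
sin(A/2) = ±√((1 - cos A)/2); positive since A/2 ∈ QI, so sin(A/2) = 0.9969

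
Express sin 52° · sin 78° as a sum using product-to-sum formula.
sin 52° sin 78° = (1/2)[cos(52°-78°) - cos(52°+78°)]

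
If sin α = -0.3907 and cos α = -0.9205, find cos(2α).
cos(2α) = cos²α - sin²α = 0.6947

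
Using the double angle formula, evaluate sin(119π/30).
sin(119π/30) = 2 sin 119π/60 cos 119π/60 = -0.1045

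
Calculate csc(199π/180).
csc(199π/180) = -3.072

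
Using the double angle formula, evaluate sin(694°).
sin(694°) = 2 sin 347° cos 347° = -0.4384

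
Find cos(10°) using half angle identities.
cos(10°) = √((1 + cos 20°)/2) = 0.9848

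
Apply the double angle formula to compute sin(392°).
sin(392°) = 2 sin 196° cos 196° = 0.5299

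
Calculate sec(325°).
sec(325°) = 1.221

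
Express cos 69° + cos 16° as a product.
cos 69° + cos 16° = 2 cos(42.5°) cos(26.5°)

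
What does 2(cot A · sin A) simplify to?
2(cot A · sin A) = 2(cos A) (using Quotient identity)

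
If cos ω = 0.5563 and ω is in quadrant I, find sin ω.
sin ω = 0.831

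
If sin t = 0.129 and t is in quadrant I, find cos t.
cos t = 0.9916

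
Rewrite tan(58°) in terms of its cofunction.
tan(58°) = cot(90° - 58°) = cot(32°)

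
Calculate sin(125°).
sin(125°) = 0.8192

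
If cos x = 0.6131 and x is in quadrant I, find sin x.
sin x = 0.79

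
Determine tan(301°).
tan(301°) = -1.664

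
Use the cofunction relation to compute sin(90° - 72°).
sin(90° - 72°) = cos(72°) = 0.309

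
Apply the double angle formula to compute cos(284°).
cos(284°) = 2cos²142° - 1 = 0.2419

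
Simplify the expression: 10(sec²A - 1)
10(sec²A - 1) = 10(tan²A) (using Pythagorean identity)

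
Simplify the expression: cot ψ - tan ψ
cot ψ - tan ψ = 2 cot(2ψ) (using Double angle)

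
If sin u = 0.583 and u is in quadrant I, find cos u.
cos u = 0.8125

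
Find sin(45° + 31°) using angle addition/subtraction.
sin(45° + 31°) = sin 45° cos 31° + cos 45° sin 31° = 0.9703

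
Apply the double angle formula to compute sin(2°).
sin(2°) = 2 sin 1° cos 1° = 0.0349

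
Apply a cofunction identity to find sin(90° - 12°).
sin(90° - 12°) = cos(12°) = 0.9781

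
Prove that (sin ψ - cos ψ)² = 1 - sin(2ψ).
LHS = sin²ψ - 2 sin ψ cos ψ + cos²ψ = (sin²ψ + cos²ψ) - 2 sin ψ cos ψ = 1 - sin(2ψ) = RHS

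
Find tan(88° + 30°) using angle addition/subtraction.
tan(88° + 30°) = (tan 88° + tan 30°)/(1 - tan 88° tan 30°) = -1.881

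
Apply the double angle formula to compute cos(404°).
cos(404°) = cos²202° - sin²202° = 0.7193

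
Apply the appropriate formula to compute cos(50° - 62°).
cos(50° - 62°) = cos 50° cos 62° + sin 50° sin 62° = 0.9781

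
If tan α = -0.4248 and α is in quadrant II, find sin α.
sin α = 0.391 (using tan²α + 1 = sec²α)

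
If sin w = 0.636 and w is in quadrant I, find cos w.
cos w = 0.7717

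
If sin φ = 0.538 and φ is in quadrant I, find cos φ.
cos φ = 0.8429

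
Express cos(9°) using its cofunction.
cos(9°) = sin(90° - 9°) = sin(81°)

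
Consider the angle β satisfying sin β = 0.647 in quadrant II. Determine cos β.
cos β = ±√(1 - sin²β) = -0.7625 (negative in QII)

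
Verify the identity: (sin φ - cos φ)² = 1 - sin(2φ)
LHS = sin²φ - 2 sin φ cos φ + cos²φ = (sin²φ + cos²φ) - 2 sin φ cos φ = 1 - sin(2φ) = RHS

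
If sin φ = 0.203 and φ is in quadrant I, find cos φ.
cos φ = 0.9792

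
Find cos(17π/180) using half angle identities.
cos(17π/180) = √((1 + cos 17π/90)/2) = 0.9563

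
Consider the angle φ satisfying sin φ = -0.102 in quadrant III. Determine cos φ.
cos φ = ±√(1 - sin²φ) = -0.9948 (negative in QIII)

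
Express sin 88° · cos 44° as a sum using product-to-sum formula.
sin 88° cos 44° = (1/2)[sin(88°+44°) + sin(88°-44°)]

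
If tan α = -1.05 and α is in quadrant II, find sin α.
sin α = 0.7241 (using tan²α + 1 = sec²α)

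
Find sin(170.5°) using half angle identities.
sin(170.5°) = √((1 - cos 341°)/2) = 0.165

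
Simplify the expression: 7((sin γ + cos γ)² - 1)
7((sin γ + cos γ)² - 1) = 7(sin(2γ)) (using Pythagorean + double angle)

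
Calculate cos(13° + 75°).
cos(13° + 75°) = cos 13° cos 75° - sin 13° sin 75° = 0.0349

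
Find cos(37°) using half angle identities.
cos(37°) = √((1 + cos 74°)/2) = 0.7986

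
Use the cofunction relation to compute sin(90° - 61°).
sin(90° - 61°) = cos(61°) = 0.4848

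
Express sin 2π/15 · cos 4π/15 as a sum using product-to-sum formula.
sin 2π/15 cos 4π/15 = (1/2)[sin(2π/15+4π/15) + sin(2π/15-4π/15)]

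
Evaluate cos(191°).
cos(191°) = -0.9816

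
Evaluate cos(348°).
cos(348°) = 0.9781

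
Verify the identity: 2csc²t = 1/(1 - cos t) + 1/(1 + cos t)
RHS = [(1 + cos t) + (1 - cos t)] / [(1 - cos t)(1 + cos t)] = 2/(1 - cos²t) = 2/sin²t = 2csc²t = LHS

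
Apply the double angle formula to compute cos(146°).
cos(146°) = 1 - 2sin²73° = -0.829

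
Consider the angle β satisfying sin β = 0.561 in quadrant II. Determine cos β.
cos β = ±√(1 - sin²β) = -0.8278 (negative in QII)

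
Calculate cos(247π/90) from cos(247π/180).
cos(247π/90) = cos²247π/180 - sin²247π/180 = -0.6947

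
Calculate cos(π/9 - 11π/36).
cos(π/9 - 11π/36) = cos π/9 cos 11π/36 + sin π/9 sin 11π/36 = 0.8192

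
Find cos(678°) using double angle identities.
cos(678°) = cos²339° - sin²339° = 0.7431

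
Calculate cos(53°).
cos(53°) = 0.6018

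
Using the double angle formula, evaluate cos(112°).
cos(112°) = cos²56° - sin²56° = -0.3746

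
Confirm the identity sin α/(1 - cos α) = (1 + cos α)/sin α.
LHS = sin α(1 + cos α) / ((1 - cos α)(1 + cos α)) = sin α(1 + cos α) / (1 - cos²α) = sin α(1 + cos α) / sin²α = (1 + cos α)/sin α = RHS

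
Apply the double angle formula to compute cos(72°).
cos(72°) = 2cos²36° - 1 = 0.309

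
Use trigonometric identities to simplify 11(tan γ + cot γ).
11(tan γ + cot γ) = 11(sec γ csc γ) (using Quotient identities)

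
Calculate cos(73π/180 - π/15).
cos(73π/180 - π/15) = cos 73π/180 cos π/15 + sin 73π/180 sin π/15 = 0.4848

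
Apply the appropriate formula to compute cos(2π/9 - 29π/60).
cos(2π/9 - 29π/60) = cos 2π/9 cos 29π/60 + sin 2π/9 sin 29π/60 = 0.682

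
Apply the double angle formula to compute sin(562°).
sin(562°) = 2 sin 281° cos 281° = -0.3746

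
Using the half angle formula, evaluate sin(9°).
sin(9°) = √((1 - cos 18°)/2) = 0.1564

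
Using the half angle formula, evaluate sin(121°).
sin(121°) = √((1 - cos 242°)/2) = 0.8572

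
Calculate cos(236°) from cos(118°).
cos(236°) = cos²118° - sin²118° = -0.5592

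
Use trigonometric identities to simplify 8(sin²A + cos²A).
8(sin²A + cos²A) = 8 (using Pythagorean identity)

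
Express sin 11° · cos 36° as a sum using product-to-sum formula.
sin 11° cos 36° = (1/2)[sin(11°+36°) + sin(11°-36°)]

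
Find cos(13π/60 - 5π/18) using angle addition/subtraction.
cos(13π/60 - 5π/18) = cos 13π/60 cos 5π/18 + sin 13π/60 sin 5π/18 = 0.9816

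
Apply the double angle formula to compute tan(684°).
tan(684°) = 2 tan 342° / (1 - tan²342°) = -0.7265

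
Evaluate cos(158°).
cos(158°) = -0.9272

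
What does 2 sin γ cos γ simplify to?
2 sin γ cos γ = sin(2γ) (using Double angle)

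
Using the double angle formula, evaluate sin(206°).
sin(206°) = 2 sin 103° cos 103° = -0.4384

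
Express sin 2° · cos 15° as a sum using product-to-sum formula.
sin 2° cos 15° = (1/2)[sin(2°+15°) + sin(2°-15°)]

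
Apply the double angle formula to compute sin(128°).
sin(128°) = 2 sin 64° cos 64° = 0.788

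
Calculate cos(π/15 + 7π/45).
cos(π/15 + 7π/45) = cos π/15 cos 7π/45 - sin π/15 sin 7π/45 = 0.766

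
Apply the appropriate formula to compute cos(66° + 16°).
cos(66° + 16°) = cos 66° cos 16° - sin 66° sin 16° = 0.1392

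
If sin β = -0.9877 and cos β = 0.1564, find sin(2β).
sin(2β) = 2 sin β cos β = -0.309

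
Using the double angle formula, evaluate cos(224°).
cos(224°) = cos²112° - sin²112° = -0.7193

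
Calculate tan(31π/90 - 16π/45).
tan(31π/90 - 16π/45) = (tan 31π/90 - tan 16π/45)/(1 + tan 31π/90 tan 16π/45) = -0.03492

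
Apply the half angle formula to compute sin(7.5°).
sin(7.5°) = √((1 - cos 15°)/2) = 0.1305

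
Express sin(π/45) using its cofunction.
sin(π/45) = cos(π/2 - π/45) = cos(43π/90)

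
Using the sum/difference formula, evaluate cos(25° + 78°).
cos(25° + 78°) = cos 25° cos 78° - sin 25° sin 78° = -0.225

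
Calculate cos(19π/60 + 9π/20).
cos(19π/60 + 9π/20) = cos 19π/60 cos 9π/20 - sin 19π/60 sin 9π/20 = -0.7431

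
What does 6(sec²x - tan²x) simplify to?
6(sec²x - tan²x) = 6 (using Pythagorean identity)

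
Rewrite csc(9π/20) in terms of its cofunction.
csc(9π/20) = sec(π/2 - 9π/20) = sec(π/20)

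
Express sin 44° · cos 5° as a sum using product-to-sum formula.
sin 44° cos 5° = (1/2)[sin(44°+5°) + sin(44°-5°)]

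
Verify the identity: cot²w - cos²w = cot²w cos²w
LHS = cos²w/sin²w - cos²w = cos²w(1/sin²w - 1) = cos²w · (1 - sin²w)/sin²w = cos²w · cos²w/sin²w = cos²w · cot²w = RHS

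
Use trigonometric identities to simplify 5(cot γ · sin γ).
5(cot γ · sin γ) = 5(cos γ) (using Quotient identity)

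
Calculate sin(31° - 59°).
sin(31° - 59°) = sin 31° cos 59° - cos 31° sin 59° = -0.4695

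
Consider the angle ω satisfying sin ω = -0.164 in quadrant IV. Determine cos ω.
cos ω = √(1 - sin²ω) = 0.9865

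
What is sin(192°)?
sin(192°) = -0.2079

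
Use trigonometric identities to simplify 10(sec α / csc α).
10(sec α / csc α) = 10(tan α) (using Reciprocal identities)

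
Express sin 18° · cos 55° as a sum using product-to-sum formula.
sin 18° cos 55° = (1/2)[sin(18°+55°) + sin(18°-55°)]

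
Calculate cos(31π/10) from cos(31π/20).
cos(31π/10) = 2cos²31π/20 - 1 = -0.9511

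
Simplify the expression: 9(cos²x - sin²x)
9(cos²x - sin²x) = 9(cos(2x)) (using Double angle)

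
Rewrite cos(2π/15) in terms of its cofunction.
cos(2π/15) = sin(π/2 - 2π/15) = sin(11π/30)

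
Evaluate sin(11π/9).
sin(11π/9) = -0.6428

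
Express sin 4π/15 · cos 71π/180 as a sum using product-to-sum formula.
sin 4π/15 cos 71π/180 = (1/2)[sin(4π/15+71π/180) + sin(4π/15-71π/180)]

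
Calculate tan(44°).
tan(44°) = 0.9657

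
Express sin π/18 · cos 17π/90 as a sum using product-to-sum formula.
sin π/18 cos 17π/90 = (1/2)[sin(π/18+17π/90) + sin(π/18-17π/90)]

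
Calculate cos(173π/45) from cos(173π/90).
cos(173π/45) = cos²173π/90 - sin²173π/90 = 0.8829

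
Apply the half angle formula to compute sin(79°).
sin(79°) = √((1 - cos 158°)/2) = 0.9816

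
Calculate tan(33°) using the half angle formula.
tan(33°) = sin 66° / (1 + cos 66°) = 0.6494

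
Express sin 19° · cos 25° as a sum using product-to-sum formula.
sin 19° cos 25° = (1/2)[sin(19°+25°) + sin(19°-25°)]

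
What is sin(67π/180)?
sin(67π/180) = 0.9205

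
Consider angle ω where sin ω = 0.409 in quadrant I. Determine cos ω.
cos ω = √(1 - sin²ω) = 0.9125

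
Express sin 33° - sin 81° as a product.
sin 33° - sin 81° = 2 cos(57°) sin(-24°)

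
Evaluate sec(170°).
sec(170°) = -1.015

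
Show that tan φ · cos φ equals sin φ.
LHS = (sin φ/cos φ) · cos φ = sin φ = RHS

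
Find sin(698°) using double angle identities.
sin(698°) = 2 sin 349° cos 349° = -0.3746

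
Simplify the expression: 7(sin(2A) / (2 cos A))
7(sin(2A) / (2 cos A)) = 7(sin A) (using Double angle)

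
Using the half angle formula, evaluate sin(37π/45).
sin(37π/45) = √((1 - cos 74π/45)/2) = 0.5299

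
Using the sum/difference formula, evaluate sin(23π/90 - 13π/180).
sin(23π/90 - 13π/180) = sin 23π/90 cos 13π/180 - cos 23π/90 sin 13π/180 = 0.5446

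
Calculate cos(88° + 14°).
cos(88° + 14°) = cos 88° cos 14° - sin 88° sin 14° = -0.2079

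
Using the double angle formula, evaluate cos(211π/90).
cos(211π/90) = cos²211π/180 - sin²211π/180 = 0.4695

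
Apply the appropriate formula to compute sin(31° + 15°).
sin(31° + 15°) = sin 31° cos 15° + cos 31° sin 15° = 0.7193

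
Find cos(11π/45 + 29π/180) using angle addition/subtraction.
cos(11π/45 + 29π/180) = cos 11π/45 cos 29π/180 - sin 11π/45 sin 29π/180 = 0.2924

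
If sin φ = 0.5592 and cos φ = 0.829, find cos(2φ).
cos(2φ) = cos²φ - sin²φ = 0.3745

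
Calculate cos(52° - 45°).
cos(52° - 45°) = cos 52° cos 45° + sin 52° sin 45° = 0.9925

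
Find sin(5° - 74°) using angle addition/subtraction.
sin(5° - 74°) = sin 5° cos 74° - cos 5° sin 74° = -0.9336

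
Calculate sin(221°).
sin(221°) = -0.6561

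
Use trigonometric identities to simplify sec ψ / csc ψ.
sec ψ / csc ψ = tan ψ (using Reciprocal identities)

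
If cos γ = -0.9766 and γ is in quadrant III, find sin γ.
sin γ = -0.2151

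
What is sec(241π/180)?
sec(241π/180) = -2.063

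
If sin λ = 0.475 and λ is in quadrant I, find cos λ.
cos λ = 0.88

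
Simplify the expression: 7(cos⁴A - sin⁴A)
7(cos⁴A - sin⁴A) = 7(cos(2A)) (using Factoring + double angle)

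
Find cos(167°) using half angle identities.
cos(167°) = -√((1 + cos 334°)/2) = -0.9744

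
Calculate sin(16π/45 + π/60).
sin(16π/45 + π/60) = sin 16π/45 cos π/60 + cos 16π/45 sin π/60 = 0.9205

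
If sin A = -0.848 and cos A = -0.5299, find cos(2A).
cos(2A) = cos²A - sin²A = -0.4383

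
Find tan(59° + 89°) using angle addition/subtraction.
tan(59° + 89°) = (tan 59° + tan 89°)/(1 - tan 59° tan 89°) = -0.6249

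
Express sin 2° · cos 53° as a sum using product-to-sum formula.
sin 2° cos 53° = (1/2)[sin(2°+53°) + sin(2°-53°)]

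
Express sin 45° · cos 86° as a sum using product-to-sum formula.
sin 45° cos 86° = (1/2)[sin(45°+86°) + sin(45°-86°)]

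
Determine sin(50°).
sin(50°) = 0.766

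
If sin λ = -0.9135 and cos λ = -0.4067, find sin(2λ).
sin(2λ) = 2 sin λ cos λ = 0.743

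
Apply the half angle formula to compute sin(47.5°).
sin(47.5°) = √((1 - cos 95°)/2) = 0.7373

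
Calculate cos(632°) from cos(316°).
cos(632°) = cos²316° - sin²316° = 0.0349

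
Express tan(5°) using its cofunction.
tan(5°) = cot(90° - 5°) = cot(85°)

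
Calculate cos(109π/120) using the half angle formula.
cos(109π/120) = -√((1 + cos 109π/60)/2) = -0.9588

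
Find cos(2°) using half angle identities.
cos(2°) = √((1 + cos 4°)/2) = 0.9994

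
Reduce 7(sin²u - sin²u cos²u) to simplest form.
7(sin²u - sin²u cos²u) = 7(sin⁴u) (using Factoring)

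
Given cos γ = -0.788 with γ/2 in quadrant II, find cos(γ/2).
cos(γ/2) = ±√((1 + cos γ)/2); negative since γ/2 ∈ QII, so cos(γ/2) = -0.3256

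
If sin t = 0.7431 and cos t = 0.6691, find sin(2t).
sin(2t) = 2 sin t cos t = 0.9944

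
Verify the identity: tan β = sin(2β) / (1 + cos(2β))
RHS = 2 sin β cos β / (2cos²β) = sin β/cos β = tan β = LHS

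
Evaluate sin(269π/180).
sin(269π/180) = -0.9998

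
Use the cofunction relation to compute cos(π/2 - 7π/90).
cos(π/2 - 7π/90) = sin(7π/90) = 0.2419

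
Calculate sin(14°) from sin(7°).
sin(14°) = 2 sin 7° cos 7° = 0.2419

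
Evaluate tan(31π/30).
tan(31π/30) = 0.1051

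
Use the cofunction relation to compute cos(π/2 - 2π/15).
cos(π/2 - 2π/15) = sin(2π/15) = 0.4067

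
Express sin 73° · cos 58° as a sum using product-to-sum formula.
sin 73° cos 58° = (1/2)[sin(73°+58°) + sin(73°-58°)]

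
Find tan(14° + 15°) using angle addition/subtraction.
tan(14° + 15°) = (tan 14° + tan 15°)/(1 - tan 14° tan 15°) = 0.5543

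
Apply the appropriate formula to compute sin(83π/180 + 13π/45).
sin(83π/180 + 13π/45) = sin 83π/180 cos 13π/45 + cos 83π/180 sin 13π/45 = √2/2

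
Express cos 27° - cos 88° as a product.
cos 27° - cos 88° = -2 sin(57.5°) sin(-30.5°)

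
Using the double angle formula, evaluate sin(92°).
sin(92°) = 2 sin 46° cos 46° = 0.9994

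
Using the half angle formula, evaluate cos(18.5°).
cos(18.5°) = √((1 + cos 37°)/2) = 0.9483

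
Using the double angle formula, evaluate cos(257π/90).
cos(257π/90) = cos²257π/180 - sin²257π/180 = -0.8988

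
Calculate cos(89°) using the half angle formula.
cos(89°) = √((1 + cos 178°)/2) = 0.01745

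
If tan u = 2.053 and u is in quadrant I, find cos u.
cos u = 0.4379 (using tan²u + 1 = sec²u)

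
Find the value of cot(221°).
cot(221°) = 1.15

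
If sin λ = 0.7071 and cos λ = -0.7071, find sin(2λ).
sin(2λ) = 2 sin λ cos λ = -1.0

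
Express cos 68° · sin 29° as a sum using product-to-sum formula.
cos 68° sin 29° = (1/2)[sin(68°+29°) - sin(68°-29°)]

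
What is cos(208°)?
cos(208°) = -0.8829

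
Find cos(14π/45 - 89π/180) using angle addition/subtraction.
cos(14π/45 - 89π/180) = cos 14π/45 cos 89π/180 + sin 14π/45 sin 89π/180 = 0.8387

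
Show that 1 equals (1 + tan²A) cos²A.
RHS = sec²A · cos²A = (1/cos²A) · cos²A = 1 = LHS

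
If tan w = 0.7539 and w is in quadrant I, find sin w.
sin w = 0.602 (using tan²w + 1 = sec²w)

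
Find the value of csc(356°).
csc(356°) = -14.34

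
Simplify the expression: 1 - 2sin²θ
1 - 2sin²θ = cos(2θ) (using Double angle)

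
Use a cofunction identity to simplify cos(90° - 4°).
cos(90° - 4°) = sin(4°)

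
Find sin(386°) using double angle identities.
sin(386°) = 2 sin 193° cos 193° = 0.4384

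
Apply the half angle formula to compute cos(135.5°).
cos(135.5°) = -√((1 + cos 271°)/2) = -0.7133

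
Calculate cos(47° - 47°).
cos(47° - 47°) = cos 47° cos 47° + sin 47° sin 47° = 1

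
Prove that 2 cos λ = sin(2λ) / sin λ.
RHS = 2 sin λ cos λ / sin λ = 2 cos λ = LHS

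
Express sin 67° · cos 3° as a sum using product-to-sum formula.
sin 67° cos 3° = (1/2)[sin(67°+3°) + sin(67°-3°)]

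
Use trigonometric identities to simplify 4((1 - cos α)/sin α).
4((1 - cos α)/sin α) = 4(tan(α/2)) (using Half angle)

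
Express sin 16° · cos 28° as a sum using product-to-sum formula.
sin 16° cos 28° = (1/2)[sin(16°+28°) + sin(16°-28°)]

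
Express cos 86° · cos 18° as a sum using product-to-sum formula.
cos 86° cos 18° = (1/2)[cos(86°-18°) + cos(86°+18°)]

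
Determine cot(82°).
cot(82°) = 0.1405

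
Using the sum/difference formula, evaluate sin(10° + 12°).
sin(10° + 12°) = sin 10° cos 12° + cos 10° sin 12° = 0.3746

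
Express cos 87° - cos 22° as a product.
cos 87° - cos 22° = -2 sin(54.5°) sin(32.5°)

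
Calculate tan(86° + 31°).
tan(86° + 31°) = (tan 86° + tan 31°)/(1 - tan 86° tan 31°) = -1.963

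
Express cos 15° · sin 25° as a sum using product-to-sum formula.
cos 15° sin 25° = (1/2)[sin(15°+25°) - sin(15°-25°)]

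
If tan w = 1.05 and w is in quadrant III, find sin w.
sin w = -0.7241 (using tan²w + 1 = sec²w)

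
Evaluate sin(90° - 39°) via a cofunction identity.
sin(90° - 39°) = cos(39°) = 0.7771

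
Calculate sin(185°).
sin(185°) = -0.08716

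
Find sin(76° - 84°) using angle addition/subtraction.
sin(76° - 84°) = sin 76° cos 84° - cos 76° sin 84° = -0.1392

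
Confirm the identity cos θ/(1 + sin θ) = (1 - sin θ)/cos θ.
RHS = (1 - sin θ)(1 + sin θ) / (cos θ(1 + sin θ)) = (1 - sin²θ) / (cos θ(1 + sin θ)) = cos²θ / (cos θ(1 + sin θ)) = cos θ/(1 + sin θ) = LHS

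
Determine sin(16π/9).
sin(16π/9) = -0.6428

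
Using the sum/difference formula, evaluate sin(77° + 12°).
sin(77° + 12°) = sin 77° cos 12° + cos 77° sin 12° = 0.9998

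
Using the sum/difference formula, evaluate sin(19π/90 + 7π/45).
sin(19π/90 + 7π/45) = sin 19π/90 cos 7π/45 + cos 19π/90 sin 7π/45 = 0.9135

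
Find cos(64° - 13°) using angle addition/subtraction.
cos(64° - 13°) = cos 64° cos 13° + sin 64° sin 13° = 0.6293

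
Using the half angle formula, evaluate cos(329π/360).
cos(329π/360) = -√((1 + cos 329π/180)/2) = -0.9636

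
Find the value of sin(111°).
sin(111°) = 0.9336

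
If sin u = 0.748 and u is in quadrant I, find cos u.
cos u = 0.6637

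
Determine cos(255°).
cos(255°) = -(√6-√2)/4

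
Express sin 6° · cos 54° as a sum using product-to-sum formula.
sin 6° cos 54° = (1/2)[sin(6°+54°) + sin(6°-54°)]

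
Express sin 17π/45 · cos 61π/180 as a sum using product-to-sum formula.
sin 17π/45 cos 61π/180 = (1/2)[sin(17π/45+61π/180) + sin(17π/45-61π/180)]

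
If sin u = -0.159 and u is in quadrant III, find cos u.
cos u = -0.9873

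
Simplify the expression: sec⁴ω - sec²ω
sec⁴ω - sec²ω = tan⁴ω + tan²ω (using Pythagorean)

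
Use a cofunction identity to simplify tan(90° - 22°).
tan(90° - 22°) = cot(22°)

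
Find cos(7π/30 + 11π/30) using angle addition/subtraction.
cos(7π/30 + 11π/30) = cos 7π/30 cos 11π/30 - sin 7π/30 sin 11π/30 = -0.309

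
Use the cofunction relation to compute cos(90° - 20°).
cos(90° - 20°) = sin(20°) = 0.342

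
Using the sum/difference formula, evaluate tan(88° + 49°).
tan(88° + 49°) = (tan 88° + tan 49°)/(1 - tan 88° tan 49°) = -0.9325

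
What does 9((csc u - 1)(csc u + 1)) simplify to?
9((csc u - 1)(csc u + 1)) = 9(cot²u) (using Diff. of squares)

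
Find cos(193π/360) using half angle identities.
cos(193π/360) = -√((1 + cos 193π/180)/2) = -0.1132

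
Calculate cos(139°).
cos(139°) = -0.7547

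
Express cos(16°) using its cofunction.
cos(16°) = sin(90° - 16°) = sin(74°)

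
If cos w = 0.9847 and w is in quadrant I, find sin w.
sin w = 0.1743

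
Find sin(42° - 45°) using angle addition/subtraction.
sin(42° - 45°) = sin 42° cos 45° - cos 42° sin 45° = -0.05234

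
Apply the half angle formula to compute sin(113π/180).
sin(113π/180) = √((1 - cos 113π/90)/2) = 0.9205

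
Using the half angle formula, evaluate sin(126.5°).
sin(126.5°) = √((1 - cos 253°)/2) = 0.8039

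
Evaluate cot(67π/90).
cot(67π/90) = -0.9657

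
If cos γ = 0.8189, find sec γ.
sec γ = 1/cos γ = 1.221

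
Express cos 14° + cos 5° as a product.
cos 14° + cos 5° = 2 cos(9.5°) cos(4.5°)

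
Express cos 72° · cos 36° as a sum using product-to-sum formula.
cos 72° cos 36° = (1/2)[cos(72°-36°) + cos(72°+36°)]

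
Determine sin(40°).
sin(40°) = 0.6428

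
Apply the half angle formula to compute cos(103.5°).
cos(103.5°) = -√((1 + cos 207°)/2) = -0.2334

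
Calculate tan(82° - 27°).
tan(82° - 27°) = (tan 82° - tan 27°)/(1 + tan 82° tan 27°) = 1.428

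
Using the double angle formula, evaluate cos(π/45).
cos(π/45) = cos²π/90 - sin²π/90 = 0.9976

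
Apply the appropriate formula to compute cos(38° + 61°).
cos(38° + 61°) = cos 38° cos 61° - sin 38° sin 61° = -0.1564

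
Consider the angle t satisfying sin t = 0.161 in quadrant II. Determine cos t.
cos t = ±√(1 - sin²t) = -0.987 (negative in QII)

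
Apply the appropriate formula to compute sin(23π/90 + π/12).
sin(23π/90 + π/12) = sin 23π/90 cos π/12 + cos 23π/90 sin π/12 = 0.8746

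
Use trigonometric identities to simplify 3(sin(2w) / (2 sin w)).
3(sin(2w) / (2 sin w)) = 3(cos w) (using Double angle)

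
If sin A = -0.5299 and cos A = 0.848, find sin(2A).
sin(2A) = 2 sin A cos A = -0.8987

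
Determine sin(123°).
sin(123°) = 0.8387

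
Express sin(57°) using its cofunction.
sin(57°) = cos(90° - 57°) = cos(33°)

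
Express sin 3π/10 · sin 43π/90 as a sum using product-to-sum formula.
sin 3π/10 sin 43π/90 = (1/2)[cos(3π/10-43π/90) - cos(3π/10+43π/90)]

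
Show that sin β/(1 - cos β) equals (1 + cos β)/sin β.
LHS = sin β(1 + cos β) / ((1 - cos β)(1 + cos β)) = sin β(1 + cos β) / (1 - cos²β) = sin β(1 + cos β) / sin²β = (1 + cos β)/sin β = RHS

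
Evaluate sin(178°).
sin(178°) = 0.0349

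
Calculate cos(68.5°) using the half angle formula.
cos(68.5°) = √((1 + cos 137°)/2) = 0.3665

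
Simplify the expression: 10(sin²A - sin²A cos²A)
10(sin²A - sin²A cos²A) = 10(sin⁴A) (using Factoring)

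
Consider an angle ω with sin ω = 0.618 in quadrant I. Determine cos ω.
cos ω = √(1 - sin²ω) = 0.7862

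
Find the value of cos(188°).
cos(188°) = -0.9903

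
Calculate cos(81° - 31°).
cos(81° - 31°) = cos 81° cos 31° + sin 81° sin 31° = 0.6428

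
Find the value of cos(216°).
cos(216°) = -0.809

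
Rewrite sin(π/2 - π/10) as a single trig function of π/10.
sin(π/2 - π/10) = cos(π/10)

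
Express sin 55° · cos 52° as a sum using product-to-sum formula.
sin 55° cos 52° = (1/2)[sin(55°+52°) + sin(55°-52°)]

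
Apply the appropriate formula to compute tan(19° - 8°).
tan(19° - 8°) = (tan 19° - tan 8°)/(1 + tan 19° tan 8°) = 0.1944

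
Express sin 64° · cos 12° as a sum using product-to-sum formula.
sin 64° cos 12° = (1/2)[sin(64°+12°) + sin(64°-12°)]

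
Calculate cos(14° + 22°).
cos(14° + 22°) = cos 14° cos 22° - sin 14° sin 22° = 0.809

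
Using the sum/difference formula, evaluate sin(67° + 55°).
sin(67° + 55°) = sin 67° cos 55° + cos 67° sin 55° = 0.848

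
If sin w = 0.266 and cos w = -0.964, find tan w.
tan w = sin w / cos w = -0.2759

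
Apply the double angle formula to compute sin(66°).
sin(66°) = 2 sin 33° cos 33° = 0.9135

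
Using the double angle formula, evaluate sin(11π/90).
sin(11π/90) = 2 sin 11π/180 cos 11π/180 = 0.3746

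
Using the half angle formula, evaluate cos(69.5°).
cos(69.5°) = √((1 + cos 139°)/2) = 0.3502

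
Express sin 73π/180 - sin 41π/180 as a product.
sin 73π/180 - sin 41π/180 = 2 cos(19π/60) sin(4π/45)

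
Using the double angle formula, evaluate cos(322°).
cos(322°) = cos²161° - sin²161° = 0.788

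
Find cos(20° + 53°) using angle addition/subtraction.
cos(20° + 53°) = cos 20° cos 53° - sin 20° sin 53° = 0.2924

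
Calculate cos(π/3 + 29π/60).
cos(π/3 + 29π/60) = cos π/3 cos 29π/60 - sin π/3 sin 29π/60 = -0.8387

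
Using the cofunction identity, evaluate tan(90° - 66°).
tan(90° - 66°) = cot(66°) = 0.4452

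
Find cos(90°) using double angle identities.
cos(90°) = cos²45° - sin²45° = 0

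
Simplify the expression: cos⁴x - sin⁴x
cos⁴x - sin⁴x = cos(2x) (using Factoring + double angle)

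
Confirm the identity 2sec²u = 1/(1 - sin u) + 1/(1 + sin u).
RHS = [(1 + sin u) + (1 - sin u)] / [(1 - sin u)(1 + sin u)] = 2/(1 - sin²u) = 2/cos²u = 2sec²u = LHS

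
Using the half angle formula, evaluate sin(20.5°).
sin(20.5°) = √((1 - cos 41°)/2) = 0.3502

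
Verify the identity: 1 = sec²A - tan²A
RHS = 1/cos²A - sin²A/cos²A = (1 - sin²A)/cos²A = cos²A/cos²A = 1 = LHS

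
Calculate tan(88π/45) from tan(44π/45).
tan(88π/45) = 2 tan 44π/45 / (1 - tan²44π/45) = -0.1405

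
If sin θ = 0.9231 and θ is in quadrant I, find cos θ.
cos θ = 0.3846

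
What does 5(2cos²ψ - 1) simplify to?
5(2cos²ψ - 1) = 5(cos(2ψ)) (using Double angle)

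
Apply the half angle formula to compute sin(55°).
sin(55°) = √((1 - cos 110°)/2) = 0.8192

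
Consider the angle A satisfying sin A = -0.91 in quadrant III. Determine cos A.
cos A = ±√(1 - sin²A) = -0.4146 (negative in QIII)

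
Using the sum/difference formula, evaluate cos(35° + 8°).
cos(35° + 8°) = cos 35° cos 8° - sin 35° sin 8° = 0.7314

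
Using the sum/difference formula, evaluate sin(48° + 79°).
sin(48° + 79°) = sin 48° cos 79° + cos 48° sin 79° = 0.7986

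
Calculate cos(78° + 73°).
cos(78° + 73°) = cos 78° cos 73° - sin 78° sin 73° = -0.8746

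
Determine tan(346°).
tan(346°) = -0.2493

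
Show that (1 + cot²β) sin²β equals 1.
LHS = csc²β · sin²β = (1/sin²β) · sin²β = 1 = RHS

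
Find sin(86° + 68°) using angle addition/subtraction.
sin(86° + 68°) = sin 86° cos 68° + cos 86° sin 68° = 0.4384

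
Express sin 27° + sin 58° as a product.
sin 27° + sin 58° = 2 sin(42.5°) cos(-15.5°)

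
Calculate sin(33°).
sin(33°) = 0.5446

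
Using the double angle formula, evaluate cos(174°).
cos(174°) = cos²87° - sin²87° = -0.9945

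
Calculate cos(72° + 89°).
cos(72° + 89°) = cos 72° cos 89° - sin 72° sin 89° = -0.9455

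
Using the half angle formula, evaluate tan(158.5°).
tan(158.5°) = sin 317° / (1 + cos 317°) = -0.3939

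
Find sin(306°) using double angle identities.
sin(306°) = 2 sin 153° cos 153° = -0.809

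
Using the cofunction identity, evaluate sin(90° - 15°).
sin(90° - 15°) = cos(15°) = (√6+√2)/4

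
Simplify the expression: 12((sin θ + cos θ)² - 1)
12((sin θ + cos θ)² - 1) = 12(sin(2θ)) (using Pythagorean + double angle)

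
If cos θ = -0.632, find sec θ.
sec θ = 1/cos θ = -1.582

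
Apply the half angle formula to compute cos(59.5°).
cos(59.5°) = √((1 + cos 119°)/2) = 0.5075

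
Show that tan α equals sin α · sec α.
RHS = sin α · (1/cos α) = sin α/cos α = tan α = LHS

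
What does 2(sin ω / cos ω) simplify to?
2(sin ω / cos ω) = 2(tan ω) (using Quotient identity)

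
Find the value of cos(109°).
cos(109°) = -0.3256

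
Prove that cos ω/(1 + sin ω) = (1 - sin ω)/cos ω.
RHS = (1 - sin ω)(1 + sin ω) / (cos ω(1 + sin ω)) = (1 - sin²ω) / (cos ω(1 + sin ω)) = cos²ω / (cos ω(1 + sin ω)) = cos ω/(1 + sin ω) = LHS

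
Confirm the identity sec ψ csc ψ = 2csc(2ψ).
RHS = 2/sin(2ψ) = 2/(2 sin ψ cos ψ) = 1/(sin ψ cos ψ) = (1/cos ψ)(1/sin ψ) = sec ψ csc ψ = LHS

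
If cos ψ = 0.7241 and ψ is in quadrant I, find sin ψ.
sin ψ = 0.6897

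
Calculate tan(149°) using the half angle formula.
tan(149°) = sin 298° / (1 + cos 298°) = -0.6009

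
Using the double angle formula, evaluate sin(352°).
sin(352°) = 2 sin 176° cos 176° = -0.1392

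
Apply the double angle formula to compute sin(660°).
sin(660°) = 2 sin 330° cos 330° = -√3/2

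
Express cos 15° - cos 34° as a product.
cos 15° - cos 34° = -2 sin(24.5°) sin(-9.5°)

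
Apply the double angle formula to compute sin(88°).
sin(88°) = 2 sin 44° cos 44° = 0.9994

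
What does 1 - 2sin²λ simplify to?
1 - 2sin²λ = cos(2λ) (using Double angle)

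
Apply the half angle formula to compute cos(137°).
cos(137°) = -√((1 + cos 274°)/2) = -0.7314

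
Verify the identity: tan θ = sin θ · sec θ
RHS = sin θ · (1/cos θ) = sin θ/cos θ = tan θ = LHS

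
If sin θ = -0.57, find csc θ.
csc θ = 1/sin θ = -1.754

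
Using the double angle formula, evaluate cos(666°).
cos(666°) = 2cos²333° - 1 = 0.5878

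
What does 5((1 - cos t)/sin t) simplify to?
5((1 - cos t)/sin t) = 5(tan(t/2)) (using Half angle)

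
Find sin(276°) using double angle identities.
sin(276°) = 2 sin 138° cos 138° = -0.9945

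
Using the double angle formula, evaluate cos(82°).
cos(82°) = cos²41° - sin²41° = 0.1392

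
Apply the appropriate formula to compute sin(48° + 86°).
sin(48° + 86°) = sin 48° cos 86° + cos 48° sin 86° = 0.7193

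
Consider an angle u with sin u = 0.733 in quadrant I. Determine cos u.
cos u = √(1 - sin²u) = 0.6802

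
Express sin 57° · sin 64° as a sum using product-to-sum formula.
sin 57° sin 64° = (1/2)[cos(57°-64°) - cos(57°+64°)]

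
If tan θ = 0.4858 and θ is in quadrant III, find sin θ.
sin θ = -0.437 (using tan²θ + 1 = sec²θ)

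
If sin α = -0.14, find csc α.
csc α = 1/sin α = -7.143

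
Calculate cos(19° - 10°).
cos(19° - 10°) = cos 19° cos 10° + sin 19° sin 10° = 0.9877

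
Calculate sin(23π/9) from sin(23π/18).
sin(23π/9) = 2 sin 23π/18 cos 23π/18 = 0.9848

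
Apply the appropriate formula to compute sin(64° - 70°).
sin(64° - 70°) = sin 64° cos 70° - cos 64° sin 70° = -0.1045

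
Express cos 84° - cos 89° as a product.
cos 84° - cos 89° = -2 sin(86.5°) sin(-2.5°)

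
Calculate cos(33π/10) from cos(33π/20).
cos(33π/10) = cos²33π/20 - sin²33π/20 = -0.5878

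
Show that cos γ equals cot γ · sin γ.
RHS = (cos γ/sin γ) · sin γ = cos γ = LHS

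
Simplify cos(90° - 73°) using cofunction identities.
cos(90° - 73°) = sin(73°)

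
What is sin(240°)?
sin(240°) = -√3/2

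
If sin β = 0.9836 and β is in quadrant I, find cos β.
cos β = 0.1804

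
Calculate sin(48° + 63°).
sin(48° + 63°) = sin 48° cos 63° + cos 48° sin 63° = 0.9336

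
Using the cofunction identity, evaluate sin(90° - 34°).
sin(90° - 34°) = cos(34°) = 0.829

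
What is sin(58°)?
sin(58°) = 0.848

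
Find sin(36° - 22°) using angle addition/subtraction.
sin(36° - 22°) = sin 36° cos 22° - cos 36° sin 22° = 0.2419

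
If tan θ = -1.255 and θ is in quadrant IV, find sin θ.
sin θ = -0.7821 (using tan²θ + 1 = sec²θ)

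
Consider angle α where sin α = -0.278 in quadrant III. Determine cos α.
cos α = ±√(1 - sin²α) = -0.9606 (negative in QIII)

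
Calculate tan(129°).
tan(129°) = -1.235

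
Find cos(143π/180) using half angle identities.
cos(143π/180) = -√((1 + cos 143π/90)/2) = -0.7986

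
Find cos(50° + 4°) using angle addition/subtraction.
cos(50° + 4°) = cos 50° cos 4° - sin 50° sin 4° = 0.5878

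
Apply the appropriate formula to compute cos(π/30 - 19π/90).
cos(π/30 - 19π/90) = cos π/30 cos 19π/90 + sin π/30 sin 19π/90 = 0.848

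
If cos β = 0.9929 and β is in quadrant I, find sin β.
sin β = 0.119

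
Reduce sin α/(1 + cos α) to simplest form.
sin α/(1 + cos α) = tan(α/2) (using Half angle)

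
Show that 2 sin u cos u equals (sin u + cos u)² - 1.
RHS = sin²u + 2 sin u cos u + cos²u - 1 = (sin²u + cos²u) + 2 sin u cos u - 1 = 1 + 2 sin u cos u - 1 = 2 sin u cos u = LHS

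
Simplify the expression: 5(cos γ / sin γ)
5(cos γ / sin γ) = 5(cot γ) (using Quotient identity)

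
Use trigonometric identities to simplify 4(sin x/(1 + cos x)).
4(sin x/(1 + cos x)) = 4(tan(x/2)) (using Half angle)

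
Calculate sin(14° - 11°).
sin(14° - 11°) = sin 14° cos 11° - cos 14° sin 11° = 0.05234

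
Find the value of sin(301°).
sin(301°) = -0.8572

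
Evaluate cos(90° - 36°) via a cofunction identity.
cos(90° - 36°) = sin(36°) = 0.5878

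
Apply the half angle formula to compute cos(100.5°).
cos(100.5°) = -√((1 + cos 201°)/2) = -0.1822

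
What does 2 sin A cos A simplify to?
2 sin A cos A = sin(2A) (using Double angle)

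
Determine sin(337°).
sin(337°) = -0.3907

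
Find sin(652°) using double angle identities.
sin(652°) = 2 sin 326° cos 326° = -0.9272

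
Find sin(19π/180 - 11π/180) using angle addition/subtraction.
sin(19π/180 - 11π/180) = sin 19π/180 cos 11π/180 - cos 19π/180 sin 11π/180 = 0.1392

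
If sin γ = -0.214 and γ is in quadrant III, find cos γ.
cos γ = -0.9768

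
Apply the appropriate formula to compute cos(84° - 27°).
cos(84° - 27°) = cos 84° cos 27° + sin 84° sin 27° = 0.5446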